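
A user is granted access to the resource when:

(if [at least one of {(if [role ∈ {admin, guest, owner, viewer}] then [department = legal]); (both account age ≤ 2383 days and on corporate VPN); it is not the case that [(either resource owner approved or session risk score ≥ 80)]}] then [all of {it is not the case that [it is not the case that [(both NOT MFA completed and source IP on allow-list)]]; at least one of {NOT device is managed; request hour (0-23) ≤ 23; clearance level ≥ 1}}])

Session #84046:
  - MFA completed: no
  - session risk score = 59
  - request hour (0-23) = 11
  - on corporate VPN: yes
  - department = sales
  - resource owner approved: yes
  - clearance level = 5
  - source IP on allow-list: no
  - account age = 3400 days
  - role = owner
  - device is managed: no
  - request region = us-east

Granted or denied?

Atomic conditions:
  role ∈ {admin, guest, owner, viewer}: owner is in the set → true
  department = legal: sales == legal is false
  account age ≤ 2383 days: 3400 ≤ 2383 is false
  on corporate VPN: yes → true
  resource owner approved: yes → true
  session risk score ≥ 80: 59 ≥ 80 is false
  NOT MFA completed: no → true
  source IP on allow-list: no → false
  NOT device is managed: no → true
  request hour (0-23) ≤ 23: 11 ≤ 23 is true
  clearance level ≥ 1: 5 ≥ 1 is true
Combine:
[1.1] true → false = false
[1.2] false AND true = false
[1.3.1] true OR false = true
[1.3] NOT true = false
[1] false OR false OR false = false
[2.1.1.1] true AND false = false
[2.1.1] NOT false = true
[2.1] NOT true = false
[2.2] true OR true OR true = true
[2] false AND true = false
[root] false → false (antecedent false ⇒ implication holds) = true
Overall: true → granted

Granted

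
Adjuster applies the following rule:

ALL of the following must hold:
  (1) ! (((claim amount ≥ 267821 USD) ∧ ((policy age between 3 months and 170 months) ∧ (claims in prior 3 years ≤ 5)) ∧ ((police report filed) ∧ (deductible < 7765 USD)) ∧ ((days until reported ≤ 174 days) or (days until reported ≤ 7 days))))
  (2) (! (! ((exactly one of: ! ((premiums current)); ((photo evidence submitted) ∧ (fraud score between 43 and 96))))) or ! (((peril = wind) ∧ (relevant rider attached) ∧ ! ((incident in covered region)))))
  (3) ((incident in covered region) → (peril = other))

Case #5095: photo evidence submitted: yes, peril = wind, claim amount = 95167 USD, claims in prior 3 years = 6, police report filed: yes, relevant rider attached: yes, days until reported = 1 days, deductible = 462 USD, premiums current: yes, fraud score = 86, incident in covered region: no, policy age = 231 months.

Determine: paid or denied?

Paid

Atomic conditions:
  claim amount ≥ 267821 USD: 95167 ≥ 267821 is false
  policy age between 3 months and 170 months: 231 in [3, 170] is false
  claims in prior 3 years ≤ 5: 6 ≤ 5 is false
  police report filed: yes → true
  deductible < 7765 USD: 462 < 7765 is true
  days until reported ≤ 174 days: 1 ≤ 174 is true
  days until reported ≤ 7 days: 1 ≤ 7 is true
  premiums current: yes → true
  photo evidence submitted: yes → true
  fraud score between 43 and 96: 86 in [43, 96] is true
  peril = wind: wind == wind is true
  relevant rider attached: yes → true
  incident in covered region: no → false
  peril = other: wind == other is false
Combine:
[1.1.2] false AND false = false
[1.1.3] true AND true = true
[1.1.4] true OR true = true
[1.1] false AND false AND true AND true = false
[1] NOT false = true
[2.1.1.1.1] NOT true = false
[2.1.1.1.2] true AND true = true
[2.1.1.1] exactly-one(false, true) = true
[2.1.1] NOT true = false
[2.1] NOT false = true
[2.2.1.3] NOT false = true
[2.2.1] true AND true AND true = true
[2.2] NOT true = false
[2] true OR false = true
[3] false → false (antecedent false ⇒ implication holds) = true
[root] true AND true AND true = true
Overall: true → paid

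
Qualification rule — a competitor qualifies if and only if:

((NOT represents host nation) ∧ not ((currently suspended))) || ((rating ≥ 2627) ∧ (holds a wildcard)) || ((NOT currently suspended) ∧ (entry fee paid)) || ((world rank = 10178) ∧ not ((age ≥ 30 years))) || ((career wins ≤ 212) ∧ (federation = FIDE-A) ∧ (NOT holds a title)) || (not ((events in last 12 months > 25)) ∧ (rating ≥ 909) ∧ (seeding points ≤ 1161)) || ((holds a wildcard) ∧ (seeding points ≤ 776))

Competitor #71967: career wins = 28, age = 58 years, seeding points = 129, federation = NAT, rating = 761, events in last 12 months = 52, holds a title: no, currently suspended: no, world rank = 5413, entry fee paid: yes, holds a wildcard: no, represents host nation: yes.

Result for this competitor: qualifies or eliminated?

Qualifies

Atomic conditions:
  NOT represents host nation: yes → false
  currently suspended: no → false
  rating ≥ 2627: 761 ≥ 2627 is false
  holds a wildcard: no → false
  NOT currently suspended: no → true
  entry fee paid: yes → true
  world rank = 10178: 5413 == 10178 is false
  age ≥ 30 years: 58 ≥ 30 is true
  career wins ≤ 212: 28 ≤ 212 is true
  federation = FIDE-A: NAT == FIDE-A is false
  NOT holds a title: no → true
  events in last 12 months > 25: 52 > 25 is true
  rating ≥ 909: 761 ≥ 909 is false
  seeding points ≤ 1161: 129 ≤ 1161 is true
  seeding points ≤ 776: 129 ≤ 776 is true
Combine:
[1.2] NOT false = true
[1] false AND true = false
[2] false AND false = false
[3] true AND true = true
[4.2] NOT true = false
[4] false AND false = false
[5] true AND false AND true = false
[6.1] NOT true = false
[6] false AND false AND true = false
[7] false AND true = false
[root] false OR false OR true OR false OR false OR false OR false = true
Overall: true → qualifies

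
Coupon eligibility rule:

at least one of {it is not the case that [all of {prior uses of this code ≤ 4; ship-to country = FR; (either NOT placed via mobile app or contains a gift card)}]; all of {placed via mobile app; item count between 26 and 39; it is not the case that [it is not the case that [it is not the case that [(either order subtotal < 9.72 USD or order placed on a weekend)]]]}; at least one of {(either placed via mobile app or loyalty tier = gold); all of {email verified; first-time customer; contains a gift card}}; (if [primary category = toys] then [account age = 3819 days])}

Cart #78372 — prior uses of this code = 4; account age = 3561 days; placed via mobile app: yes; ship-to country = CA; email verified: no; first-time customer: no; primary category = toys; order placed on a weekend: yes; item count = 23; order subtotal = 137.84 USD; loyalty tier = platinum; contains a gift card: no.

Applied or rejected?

Atomic conditions:
  prior uses of this code ≤ 4: 4 ≤ 4 is true
  ship-to country = FR: CA == FR is false
  NOT placed via mobile app: yes → false
  contains a gift card: no → false
  placed via mobile app: yes → true
  item count between 26 and 39: 23 in [26, 39] is false
  order subtotal < 9.72 USD: 137.84 < 9.72 is false
  order placed on a weekend: yes → true
  loyalty tier = gold: platinum == gold is false
  email verified: no → false
  first-time customer: no → false
  primary category = toys: toys == toys is true
  account age = 3819 days: 3561 == 3819 is false
Combine:
[1.1.3] false OR false = false
[1.1] true AND false AND false = false
[1] NOT false = true
[2.3.1.1.1] false OR true = true
[2.3.1.1] NOT true = false
[2.3.1] NOT false = true
[2.3] NOT true = false
[2] true AND false AND false = false
[3.1] true OR false = true
[3.2] false AND false AND false = false
[3] true OR false = true
[4] true → false = false
[root] true OR false OR true OR false = true
Overall: true → applied

Applied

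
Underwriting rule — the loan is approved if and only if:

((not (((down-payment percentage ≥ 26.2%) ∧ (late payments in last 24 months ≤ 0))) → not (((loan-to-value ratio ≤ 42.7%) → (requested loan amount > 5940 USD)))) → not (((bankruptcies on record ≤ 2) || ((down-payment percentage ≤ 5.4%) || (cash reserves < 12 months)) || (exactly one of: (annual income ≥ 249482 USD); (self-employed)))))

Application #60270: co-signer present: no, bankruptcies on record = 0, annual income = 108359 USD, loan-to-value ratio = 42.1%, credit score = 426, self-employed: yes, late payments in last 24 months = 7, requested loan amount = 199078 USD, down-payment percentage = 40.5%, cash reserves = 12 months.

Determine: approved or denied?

Approved

Atomic conditions:
  down-payment percentage ≥ 26.2%: 40.5 ≥ 26.2 is true
  late payments in last 24 months ≤ 0: 7 ≤ 0 is false
  loan-to-value ratio ≤ 42.7%: 42.1 ≤ 42.7 is true
  requested loan amount > 5940 USD: 199078 > 5940 is true
  bankruptcies on record ≤ 2: 0 ≤ 2 is true
  down-payment percentage ≤ 5.4%: 40.5 ≤ 5.4 is false
  cash reserves < 12 months: 12 < 12 is false
  annual income ≥ 249482 USD: 108359 ≥ 249482 is false
  self-employed: yes → true
Combine:
[1.1.1] true AND false = false
[1.1] NOT false = true
[1.2.1] true → true = true
[1.2] NOT true = false
[1] true → false = false
[2.1.2] false OR false = false
[2.1.3] exactly-one(false, true) = true
[2.1] true OR false OR true = true
[2] NOT true = false
[root] false → false (antecedent false ⇒ implication holds) = true
Overall: true → approved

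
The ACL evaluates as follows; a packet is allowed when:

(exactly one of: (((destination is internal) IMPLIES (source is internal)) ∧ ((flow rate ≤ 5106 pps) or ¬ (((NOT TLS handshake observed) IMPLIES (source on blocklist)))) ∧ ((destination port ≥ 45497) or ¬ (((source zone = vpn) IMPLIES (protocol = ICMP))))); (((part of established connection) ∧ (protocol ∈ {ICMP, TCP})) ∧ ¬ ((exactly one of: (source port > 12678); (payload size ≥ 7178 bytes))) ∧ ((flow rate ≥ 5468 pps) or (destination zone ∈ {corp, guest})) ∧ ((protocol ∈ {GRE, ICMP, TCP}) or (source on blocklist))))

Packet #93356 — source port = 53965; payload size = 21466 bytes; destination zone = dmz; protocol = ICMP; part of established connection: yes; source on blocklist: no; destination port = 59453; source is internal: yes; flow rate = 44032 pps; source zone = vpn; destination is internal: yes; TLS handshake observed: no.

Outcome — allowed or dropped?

Dropped

Atomic conditions:
  destination is internal: yes → true
  source is internal: yes → true
  flow rate ≤ 5106 pps: 44032 ≤ 5106 is false
  NOT TLS handshake observed: no → true
  source on blocklist: no → false
  destination port ≥ 45497: 59453 ≥ 45497 is true
  source zone = vpn: vpn == vpn is true
  protocol = ICMP: ICMP == ICMP is true
  part of established connection: yes → true
  protocol ∈ {ICMP, TCP}: ICMP is in the set → true
  source port > 12678: 53965 > 12678 is true
  payload size ≥ 7178 bytes: 21466 ≥ 7178 is true
  flow rate ≥ 5468 pps: 44032 ≥ 5468 is true
  destination zone ∈ {corp, guest}: dmz is not in the set → false
  protocol ∈ {GRE, ICMP, TCP}: ICMP is in the set → true
Combine:
[1.1] true → true = true
[1.2.2.1] true → false = false
[1.2.2] NOT false = true
[1.2] false OR true = true
[1.3.2.1] true → true = true
[1.3.2] NOT true = false
[1.3] true OR false = true
[1] true AND true AND true = true
[2.1] true AND true = true
[2.2.1] exactly-one(true, true) = false
[2.2] NOT false = true
[2.3] true OR false = true
[2.4] true OR false = true
[2] true AND true AND true AND true = true
[root] exactly-one(true, true) = false
Overall: false → dropped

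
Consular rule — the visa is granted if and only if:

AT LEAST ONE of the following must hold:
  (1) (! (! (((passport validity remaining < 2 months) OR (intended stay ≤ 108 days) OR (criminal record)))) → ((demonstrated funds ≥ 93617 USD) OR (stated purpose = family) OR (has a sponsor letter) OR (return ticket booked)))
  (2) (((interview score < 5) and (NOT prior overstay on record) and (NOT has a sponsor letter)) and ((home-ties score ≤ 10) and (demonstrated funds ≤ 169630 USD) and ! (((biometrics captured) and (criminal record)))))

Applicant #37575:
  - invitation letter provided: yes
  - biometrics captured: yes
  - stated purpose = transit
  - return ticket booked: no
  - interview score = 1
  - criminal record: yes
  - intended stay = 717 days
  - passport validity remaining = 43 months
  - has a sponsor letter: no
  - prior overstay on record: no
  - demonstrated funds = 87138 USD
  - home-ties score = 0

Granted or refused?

Refused

Atomic conditions:
  passport validity remaining < 2 months: 43 < 2 is false
  intended stay ≤ 108 days: 717 ≤ 108 is false
  criminal record: yes → true
  demonstrated funds ≥ 93617 USD: 87138 ≥ 93617 is false
  stated purpose = family: transit == family is false
  has a sponsor letter: no → false
  return ticket booked: no → false
  interview score < 5: 1 < 5 is true
  NOT prior overstay on record: no → true
  NOT has a sponsor letter: no → true
  home-ties score ≤ 10: 0 ≤ 10 is true
  demonstrated funds ≤ 169630 USD: 87138 ≤ 169630 is true
  biometrics captured: yes → true
Combine:
[1.1.1.1] false OR false OR true = true
[1.1.1] NOT true = false
[1.1] NOT false = true
[1.2] false OR false OR false OR false = false
[1] true → false = false
[2.1] true AND true AND true = true
[2.2.3.1] true AND true = true
[2.2.3] NOT true = false
[2.2] true AND true AND false = false
[2] true AND false = false
[root] false OR false = false
Overall: false → refused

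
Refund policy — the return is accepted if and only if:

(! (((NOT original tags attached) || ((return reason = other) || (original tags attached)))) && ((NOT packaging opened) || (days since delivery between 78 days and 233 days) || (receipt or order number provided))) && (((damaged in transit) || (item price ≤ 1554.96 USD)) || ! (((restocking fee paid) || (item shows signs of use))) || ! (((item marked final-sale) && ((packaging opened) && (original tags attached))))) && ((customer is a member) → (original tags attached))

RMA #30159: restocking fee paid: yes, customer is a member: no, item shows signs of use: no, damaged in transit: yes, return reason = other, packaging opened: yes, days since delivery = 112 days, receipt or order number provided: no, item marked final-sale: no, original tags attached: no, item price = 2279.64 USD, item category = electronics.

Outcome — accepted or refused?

Refused

Atomic conditions:
  NOT original tags attached: no → true
  return reason = other: other == other is true
  original tags attached: no → false
  NOT packaging opened: yes → false
  days since delivery between 78 days and 233 days: 112 in [78, 233] is true
  receipt or order number provided: no → false
  damaged in transit: yes → true
  item price ≤ 1554.96 USD: 2279.64 ≤ 1554.96 is false
  restocking fee paid: yes → true
  item shows signs of use: no → false
  item marked final-sale: no → false
  packaging opened: yes → true
  customer is a member: no → false
Combine:
[1.1.1.2] true OR false = true
[1.1.1] true OR true = true
[1.1] NOT true = false
[1.2] false OR true OR false = true
[1] false AND true = false
[2.1] true OR false = true
[2.2.1] true OR false = true
[2.2] NOT true = false
[2.3.1.2] true AND false = false
[2.3.1] false AND false = false
[2.3] NOT false = true
[2] true OR false OR true = true
[3] false → false (antecedent false ⇒ implication holds) = true
[root] false AND true AND true = false
Overall: false → refused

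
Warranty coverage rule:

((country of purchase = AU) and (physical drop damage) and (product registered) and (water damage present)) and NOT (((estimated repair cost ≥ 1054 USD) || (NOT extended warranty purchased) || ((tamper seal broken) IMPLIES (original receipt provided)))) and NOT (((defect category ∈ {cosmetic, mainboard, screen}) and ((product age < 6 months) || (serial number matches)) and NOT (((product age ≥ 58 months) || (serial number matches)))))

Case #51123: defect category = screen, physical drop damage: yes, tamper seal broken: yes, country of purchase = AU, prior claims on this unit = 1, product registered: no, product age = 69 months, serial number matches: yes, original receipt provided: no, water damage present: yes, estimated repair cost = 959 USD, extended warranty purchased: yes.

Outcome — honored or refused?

Refused

Atomic conditions:
  country of purchase = AU: AU == AU is true
  physical drop damage: yes → true
  product registered: no → false
  water damage present: yes → true
  estimated repair cost ≥ 1054 USD: 959 ≥ 1054 is false
  NOT extended warranty purchased: yes → false
  tamper seal broken: yes → true
  original receipt provided: no → false
  defect category ∈ {cosmetic, mainboard, screen}: screen is in the set → true
  product age < 6 months: 69 < 6 is false
  serial number matches: yes → true
  product age ≥ 58 months: 69 ≥ 58 is true
Combine:
[1] true AND true AND false AND true = false
[2.1.3] true → false = false
[2.1] false OR false OR false = false
[2] NOT false = true
[3.1.2] false OR true = true
[3.1.3.1] true OR true = true
[3.1.3] NOT true = false
[3.1] true AND true AND false = false
[3] NOT false = true
[root] false AND true AND true = false
Overall: false → refused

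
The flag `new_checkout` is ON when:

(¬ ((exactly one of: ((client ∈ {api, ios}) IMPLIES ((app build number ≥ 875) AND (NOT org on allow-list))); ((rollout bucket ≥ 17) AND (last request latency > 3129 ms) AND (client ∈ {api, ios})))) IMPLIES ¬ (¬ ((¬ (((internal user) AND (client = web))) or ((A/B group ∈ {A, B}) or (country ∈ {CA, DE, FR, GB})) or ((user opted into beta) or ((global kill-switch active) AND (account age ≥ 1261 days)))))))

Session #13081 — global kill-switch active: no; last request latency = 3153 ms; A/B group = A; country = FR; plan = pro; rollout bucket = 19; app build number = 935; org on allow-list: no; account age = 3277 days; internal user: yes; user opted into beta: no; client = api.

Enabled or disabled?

Atomic conditions:
  client ∈ {api, ios}: api is in the set → true
  app build number ≥ 875: 935 ≥ 875 is true
  NOT org on allow-list: no → true
  rollout bucket ≥ 17: 19 ≥ 17 is true
  last request latency > 3129 ms: 3153 > 3129 is true
  internal user: yes → true
  client = web: api == web is false
  A/B group ∈ {A, B}: A is in the set → true
  country ∈ {CA, DE, FR, GB}: FR is in the set → true
  user opted into beta: no → false
  global kill-switch active: no → false
  account age ≥ 1261 days: 3277 ≥ 1261 is true
Combine:
[1.1.1.2] true AND true = true
[1.1.1] true → true = true
[1.1.2] true AND true AND true = true
[1.1] exactly-one(true, true) = false
[1] NOT false = true
[2.1.1.1.1] true AND false = false
[2.1.1.1] NOT false = true
[2.1.1.2] true OR true = true
[2.1.1.3.2] false AND true = false
[2.1.1.3] false OR false = false
[2.1.1] true OR true OR false = true
[2.1] NOT true = false
[2] NOT false = true
[root] true → true = true
Overall: true → enabled

Enabled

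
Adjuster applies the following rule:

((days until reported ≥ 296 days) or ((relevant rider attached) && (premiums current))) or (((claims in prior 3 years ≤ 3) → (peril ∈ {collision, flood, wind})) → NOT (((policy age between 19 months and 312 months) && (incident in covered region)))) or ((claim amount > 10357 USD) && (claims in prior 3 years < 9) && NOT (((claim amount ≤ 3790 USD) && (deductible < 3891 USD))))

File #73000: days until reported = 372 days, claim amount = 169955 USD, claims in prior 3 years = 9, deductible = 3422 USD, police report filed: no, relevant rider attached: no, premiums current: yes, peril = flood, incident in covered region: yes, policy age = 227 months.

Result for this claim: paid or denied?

Atomic conditions:
  days until reported ≥ 296 days: 372 ≥ 296 is true
  relevant rider attached: no → false
  premiums current: yes → true
  claims in prior 3 years ≤ 3: 9 ≤ 3 is false
  peril ∈ {collision, flood, wind}: flood is in the set → true
  policy age between 19 months and 312 months: 227 in [19, 312] is true
  incident in covered region: yes → true
  claim amount > 10357 USD: 169955 > 10357 is true
  claims in prior 3 years < 9: 9 < 9 is false
  claim amount ≤ 3790 USD: 169955 ≤ 3790 is false
  deductible < 3891 USD: 3422 < 3891 is true
Combine:
[1.2] false AND true = false
[1] true OR false = true
[2.1] false → true (antecedent false ⇒ implication holds) = true
[2.2.1] true AND true = true
[2.2] NOT true = false
[2] true → false = false
[3.3.1] false AND true = false
[3.3] NOT false = true
[3] true AND false AND true = false
[root] true OR false OR false = true
Overall: true → paid

Paid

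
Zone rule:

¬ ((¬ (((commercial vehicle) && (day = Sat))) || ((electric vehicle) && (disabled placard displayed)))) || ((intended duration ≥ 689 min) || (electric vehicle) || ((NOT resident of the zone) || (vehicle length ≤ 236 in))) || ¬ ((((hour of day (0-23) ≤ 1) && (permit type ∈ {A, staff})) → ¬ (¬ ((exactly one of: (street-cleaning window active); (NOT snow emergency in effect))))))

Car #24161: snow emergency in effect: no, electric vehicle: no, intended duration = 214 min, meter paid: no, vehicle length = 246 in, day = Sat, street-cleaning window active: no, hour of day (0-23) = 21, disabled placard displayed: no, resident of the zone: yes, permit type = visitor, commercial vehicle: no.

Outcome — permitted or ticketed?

Ticketed

Atomic conditions:
  commercial vehicle: no → false
  day = Sat: Sat == Sat is true
  electric vehicle: no → false
  disabled placard displayed: no → false
  intended duration ≥ 689 min: 214 ≥ 689 is false
  NOT resident of the zone: yes → false
  vehicle length ≤ 236 in: 246 ≤ 236 is false
  hour of day (0-23) ≤ 1: 21 ≤ 1 is false
  permit type ∈ {A, staff}: visitor is not in the set → false
  street-cleaning window active: no → false
  NOT snow emergency in effect: no → true
Combine:
[1.1.1.1] false AND true = false
[1.1.1] NOT false = true
[1.1.2] false AND false = false
[1.1] true OR false = true
[1] NOT true = false
[2.3] false OR false = false
[2] false OR false OR false = false
[3.1.1] false AND false = false
[3.1.2.1.1] exactly-one(false, true) = true
[3.1.2.1] NOT true = false
[3.1.2] NOT false = true
[3.1] false → true (antecedent false ⇒ implication holds) = true
[3] NOT true = false
[root] false OR false OR false = false
Overall: false → ticketed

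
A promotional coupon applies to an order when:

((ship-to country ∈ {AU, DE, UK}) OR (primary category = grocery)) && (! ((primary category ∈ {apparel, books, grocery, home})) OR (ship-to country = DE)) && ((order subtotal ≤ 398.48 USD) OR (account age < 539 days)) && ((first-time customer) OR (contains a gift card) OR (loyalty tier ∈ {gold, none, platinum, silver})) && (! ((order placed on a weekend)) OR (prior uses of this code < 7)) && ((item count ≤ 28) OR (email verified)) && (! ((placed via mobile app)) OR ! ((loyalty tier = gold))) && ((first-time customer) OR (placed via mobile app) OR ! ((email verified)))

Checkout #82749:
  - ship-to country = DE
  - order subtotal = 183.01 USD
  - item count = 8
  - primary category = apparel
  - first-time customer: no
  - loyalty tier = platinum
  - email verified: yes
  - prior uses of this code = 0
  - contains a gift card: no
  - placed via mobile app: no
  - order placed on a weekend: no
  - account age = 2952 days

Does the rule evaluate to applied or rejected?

Atomic conditions:
  ship-to country ∈ {AU, DE, UK}: DE is in the set → true
  primary category = grocery: apparel == grocery is false
  primary category ∈ {apparel, books, grocery, home}: apparel is in the set → true
  ship-to country = DE: DE == DE is true
  order subtotal ≤ 398.48 USD: 183.01 ≤ 398.48 is true
  account age < 539 days: 2952 < 539 is false
  first-time customer: no → false
  contains a gift card: no → false
  loyalty tier ∈ {gold, none, platinum, silver}: platinum is in the set → true
  order placed on a weekend: no → false
  prior uses of this code < 7: 0 < 7 is true
  item count ≤ 28: 8 ≤ 28 is true
  email verified: yes → true
  placed via mobile app: no → false
  loyalty tier = gold: platinum == gold is false
Combine:
[1] true OR false = true
[2.1] NOT true = false
[2] false OR true = true
[3] true OR false = true
[4] false OR false OR true = true
[5.1] NOT false = true
[5] true OR true = true
[6] true OR true = true
[7.1] NOT false = true
[7.2] NOT false = true
[7] true OR true = true
[8.3] NOT true = false
[8] false OR false OR false = false
[root] true AND true AND true AND true AND true AND true AND true AND false = false
Overall: false → rejected

Rejected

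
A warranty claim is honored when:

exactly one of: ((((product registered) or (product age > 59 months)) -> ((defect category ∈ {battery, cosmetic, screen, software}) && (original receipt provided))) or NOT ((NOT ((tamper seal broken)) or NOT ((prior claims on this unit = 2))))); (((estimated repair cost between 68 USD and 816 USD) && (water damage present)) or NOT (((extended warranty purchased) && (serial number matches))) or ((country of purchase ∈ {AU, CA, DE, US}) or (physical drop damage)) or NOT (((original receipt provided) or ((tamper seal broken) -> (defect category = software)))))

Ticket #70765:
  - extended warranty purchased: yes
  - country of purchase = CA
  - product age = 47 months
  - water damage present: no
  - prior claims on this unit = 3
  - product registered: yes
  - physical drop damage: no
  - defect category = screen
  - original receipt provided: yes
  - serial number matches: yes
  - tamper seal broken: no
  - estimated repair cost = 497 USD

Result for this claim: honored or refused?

Atomic conditions:
  product registered: yes → true
  product age > 59 months: 47 > 59 is false
  defect category ∈ {battery, cosmetic, screen, software}: screen is in the set → true
  original receipt provided: yes → true
  tamper seal broken: no → false
  prior claims on this unit = 2: 3 == 2 is false
  estimated repair cost between 68 USD and 816 USD: 497 in [68, 816] is true
  water damage present: no → false
  extended warranty purchased: yes → true
  serial number matches: yes → true
  country of purchase ∈ {AU, CA, DE, US}: CA is in the set → true
  physical drop damage: no → false
  defect category = software: screen == software is false
Combine:
[1.1.1] true OR false = true
[1.1.2] true AND true = true
[1.1] true → true = true
[1.2.1.1] NOT false = true
[1.2.1.2] NOT false = true
[1.2.1] true OR true = true
[1.2] NOT true = false
[1] true OR false = true
[2.1] true AND false = false
[2.2.1] true AND true = true
[2.2] NOT true = false
[2.3] true OR false = true
[2.4.1.2] false → false (antecedent false ⇒ implication holds) = true
[2.4.1] true OR true = true
[2.4] NOT true = false
[2] false OR false OR true OR false = true
[root] exactly-one(true, true) = false
Overall: false → refused

Refused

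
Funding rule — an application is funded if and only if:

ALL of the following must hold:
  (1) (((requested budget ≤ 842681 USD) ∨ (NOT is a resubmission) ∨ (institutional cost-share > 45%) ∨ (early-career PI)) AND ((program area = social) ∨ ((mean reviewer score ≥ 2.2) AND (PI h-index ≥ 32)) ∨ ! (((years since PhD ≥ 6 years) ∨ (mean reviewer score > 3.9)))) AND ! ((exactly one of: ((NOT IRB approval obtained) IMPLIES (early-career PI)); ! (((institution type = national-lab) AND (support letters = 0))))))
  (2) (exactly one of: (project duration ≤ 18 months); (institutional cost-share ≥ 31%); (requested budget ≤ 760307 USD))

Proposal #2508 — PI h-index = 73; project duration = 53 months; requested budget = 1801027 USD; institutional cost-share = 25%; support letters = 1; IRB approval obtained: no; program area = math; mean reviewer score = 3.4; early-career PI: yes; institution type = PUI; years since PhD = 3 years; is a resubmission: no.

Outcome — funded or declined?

Atomic conditions:
  requested budget ≤ 842681 USD: 1801027 ≤ 842681 is false
  NOT is a resubmission: no → true
  institutional cost-share > 45%: 25 > 45 is false
  early-career PI: yes → true
  program area = social: math == social is false
  mean reviewer score ≥ 2.2: 3.4 ≥ 2.2 is true
  PI h-index ≥ 32: 73 ≥ 32 is true
  years since PhD ≥ 6 years: 3 ≥ 6 is false
  mean reviewer score > 3.9: 3.4 > 3.9 is false
  NOT IRB approval obtained: no → true
  institution type = national-lab: PUI == national-lab is false
  support letters = 0: 1 == 0 is false
  project duration ≤ 18 months: 53 ≤ 18 is false
  institutional cost-share ≥ 31%: 25 ≥ 31 is false
  requested budget ≤ 760307 USD: 1801027 ≤ 760307 is false
Combine:
[1.1] false OR true OR false OR true = true
[1.2.2] true AND true = true
[1.2.3.1] false OR false = false
[1.2.3] NOT false = true
[1.2] false OR true OR true = true
[1.3.1.1] true → true = true
[1.3.1.2.1] false AND false = false
[1.3.1.2] NOT false = true
[1.3.1] exactly-one(true, true) = false
[1.3] NOT false = true
[1] true AND true AND true = true
[2] exactly-one(false, false, false) = false
[root] true AND false = false
Overall: false → declined

Declined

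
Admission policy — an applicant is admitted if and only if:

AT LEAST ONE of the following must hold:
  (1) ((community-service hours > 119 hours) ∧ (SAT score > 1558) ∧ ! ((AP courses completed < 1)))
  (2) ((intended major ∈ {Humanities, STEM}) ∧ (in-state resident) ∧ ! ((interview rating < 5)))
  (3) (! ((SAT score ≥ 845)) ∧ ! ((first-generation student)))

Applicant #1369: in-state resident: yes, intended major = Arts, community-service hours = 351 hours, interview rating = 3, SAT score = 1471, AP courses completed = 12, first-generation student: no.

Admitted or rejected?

Atomic conditions:
  community-service hours > 119 hours: 351 > 119 is true
  SAT score > 1558: 1471 > 1558 is false
  AP courses completed < 1: 12 < 1 is false
  intended major ∈ {Humanities, STEM}: Arts is not in the set → false
  in-state resident: yes → true
  interview rating < 5: 3 < 5 is true
  SAT score ≥ 845: 1471 ≥ 845 is true
  first-generation student: no → false
Combine:
[1.3] NOT false = true
[1] true AND false AND true = false
[2.3] NOT true = false
[2] false AND true AND false = false
[3.1] NOT true = false
[3.2] NOT false = true
[3] false AND true = false
[root] false OR false OR false = false
Overall: false → rejected

Rejected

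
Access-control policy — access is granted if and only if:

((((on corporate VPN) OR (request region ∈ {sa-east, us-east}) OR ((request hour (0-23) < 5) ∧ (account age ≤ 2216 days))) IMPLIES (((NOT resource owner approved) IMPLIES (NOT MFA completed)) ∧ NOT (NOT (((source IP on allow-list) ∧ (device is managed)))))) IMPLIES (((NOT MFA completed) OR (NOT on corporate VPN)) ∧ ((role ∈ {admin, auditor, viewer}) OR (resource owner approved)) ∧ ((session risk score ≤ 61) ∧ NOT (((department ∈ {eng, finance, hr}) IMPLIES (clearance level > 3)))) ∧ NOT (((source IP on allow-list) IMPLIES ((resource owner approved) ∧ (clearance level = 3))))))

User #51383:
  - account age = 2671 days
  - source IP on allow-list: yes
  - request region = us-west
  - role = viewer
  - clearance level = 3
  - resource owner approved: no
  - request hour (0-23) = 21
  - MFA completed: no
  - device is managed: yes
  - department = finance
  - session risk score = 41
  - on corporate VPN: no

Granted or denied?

Granted

Atomic conditions:
  on corporate VPN: no → false
  request region ∈ {sa-east, us-east}: us-west is not in the set → false
  request hour (0-23) < 5: 21 < 5 is false
  account age ≤ 2216 days: 2671 ≤ 2216 is false
  NOT resource owner approved: no → true
  NOT MFA completed: no → true
  source IP on allow-list: yes → true
  device is managed: yes → true
  NOT on corporate VPN: no → true
  role ∈ {admin, auditor, viewer}: viewer is in the set → true
  resource owner approved: no → false
  session risk score ≤ 61: 41 ≤ 61 is true
  department ∈ {eng, finance, hr}: finance is in the set → true
  clearance level > 3: 3 > 3 is false
  clearance level = 3: 3 == 3 is true
Combine:
[1.1.3] false AND false = false
[1.1] false OR false OR false = false
[1.2.1] true → true = true
[1.2.2.1.1] true AND true = true
[1.2.2.1] NOT true = false
[1.2.2] NOT false = true
[1.2] true AND true = true
[1] false → true (antecedent false ⇒ implication holds) = true
[2.1] true OR true = true
[2.2] true OR false = true
[2.3.2.1] true → false = false
[2.3.2] NOT false = true
[2.3] true AND true = true
[2.4.1.2] false AND true = false
[2.4.1] true → false = false
[2.4] NOT false = true
[2] true AND true AND true AND true = true
[root] true → true = true
Overall: true → granted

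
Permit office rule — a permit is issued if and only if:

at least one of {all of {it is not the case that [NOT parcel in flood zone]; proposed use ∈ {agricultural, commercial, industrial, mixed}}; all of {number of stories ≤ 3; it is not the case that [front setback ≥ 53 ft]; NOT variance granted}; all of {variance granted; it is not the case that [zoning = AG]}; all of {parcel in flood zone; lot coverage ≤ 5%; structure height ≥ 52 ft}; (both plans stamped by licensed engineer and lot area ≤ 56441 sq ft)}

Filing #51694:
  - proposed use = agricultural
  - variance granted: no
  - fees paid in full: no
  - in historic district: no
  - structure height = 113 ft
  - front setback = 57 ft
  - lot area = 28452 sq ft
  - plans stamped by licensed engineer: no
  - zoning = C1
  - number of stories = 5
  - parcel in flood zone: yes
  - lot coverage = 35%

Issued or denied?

Issued

Atomic conditions:
  NOT parcel in flood zone: yes → false
  proposed use ∈ {agricultural, commercial, industrial, mixed}: agricultural is in the set → true
  number of stories ≤ 3: 5 ≤ 3 is false
  front setback ≥ 53 ft: 57 ≥ 53 is true
  NOT variance granted: no → true
  variance granted: no → false
  zoning = AG: C1 == AG is false
  parcel in flood zone: yes → true
  lot coverage ≤ 5%: 35 ≤ 5 is false
  structure height ≥ 52 ft: 113 ≥ 52 is true
  plans stamped by licensed engineer: no → false
  lot area ≤ 56441 sq ft: 28452 ≤ 56441 is true
Combine:
[1.1] NOT false = true
[1] true AND true = true
[2.2] NOT true = false
[2] false AND false AND true = false
[3.2] NOT false = true
[3] false AND true = false
[4] true AND false AND true = false
[5] false AND true = false
[root] true OR false OR false OR false OR false = true
Overall: true → issued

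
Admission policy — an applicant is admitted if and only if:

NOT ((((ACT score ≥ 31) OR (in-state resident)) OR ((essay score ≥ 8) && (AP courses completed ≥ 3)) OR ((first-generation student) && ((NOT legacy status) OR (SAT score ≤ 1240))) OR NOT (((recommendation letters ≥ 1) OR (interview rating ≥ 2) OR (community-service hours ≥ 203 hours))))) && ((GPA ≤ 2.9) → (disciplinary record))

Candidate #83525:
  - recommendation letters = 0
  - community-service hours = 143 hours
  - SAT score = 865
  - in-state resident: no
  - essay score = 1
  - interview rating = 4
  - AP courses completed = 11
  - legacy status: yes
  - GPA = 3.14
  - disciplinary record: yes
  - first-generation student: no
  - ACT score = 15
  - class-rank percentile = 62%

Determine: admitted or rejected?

Admitted

Atomic conditions:
  ACT score ≥ 31: 15 ≥ 31 is false
  in-state resident: no → false
  essay score ≥ 8: 1 ≥ 8 is false
  AP courses completed ≥ 3: 11 ≥ 3 is true
  first-generation student: no → false
  NOT legacy status: yes → false
  SAT score ≤ 1240: 865 ≤ 1240 is true
  recommendation letters ≥ 1: 0 ≥ 1 is false
  interview rating ≥ 2: 4 ≥ 2 is true
  community-service hours ≥ 203 hours: 143 ≥ 203 is false
  GPA ≤ 2.9: 3.14 ≤ 2.9 is false
  disciplinary record: yes → true
Combine:
[1.1.1] false OR false = false
[1.1.2] false AND true = false
[1.1.3.2] false OR true = true
[1.1.3] false AND true = false
[1.1.4.1] false OR true OR false = true
[1.1.4] NOT true = false
[1.1] false OR false OR false OR false = false
[1] NOT false = true
[2] false → true (antecedent false ⇒ implication holds) = true
[root] true AND true = true
Overall: true → admitted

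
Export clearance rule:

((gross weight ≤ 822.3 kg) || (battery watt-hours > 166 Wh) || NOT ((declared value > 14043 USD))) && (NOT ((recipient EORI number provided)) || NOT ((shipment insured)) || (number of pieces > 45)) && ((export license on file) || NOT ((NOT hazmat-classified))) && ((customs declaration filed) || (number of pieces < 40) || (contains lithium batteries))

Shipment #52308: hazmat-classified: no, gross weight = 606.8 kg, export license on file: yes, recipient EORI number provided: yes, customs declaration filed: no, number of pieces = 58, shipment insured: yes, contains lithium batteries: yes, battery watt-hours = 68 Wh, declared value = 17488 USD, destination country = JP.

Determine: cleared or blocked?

Atomic conditions:
  gross weight ≤ 822.3 kg: 606.8 ≤ 822.3 is true
  battery watt-hours > 166 Wh: 68 > 166 is false
  declared value > 14043 USD: 17488 > 14043 is true
  recipient EORI number provided: yes → true
  shipment insured: yes → true
  number of pieces > 45: 58 > 45 is true
  export license on file: yes → true
  NOT hazmat-classified: no → true
  customs declaration filed: no → false
  number of pieces < 40: 58 < 40 is false
  contains lithium batteries: yes → true
Combine:
[1.3] NOT true = false
[1] true OR false OR false = true
[2.1] NOT true = false
[2.2] NOT true = false
[2] false OR false OR true = true
[3.2] NOT true = false
[3] true OR false = true
[4] false OR false OR true = true
[root] true AND true AND true AND true = true
Overall: true → cleared

Cleared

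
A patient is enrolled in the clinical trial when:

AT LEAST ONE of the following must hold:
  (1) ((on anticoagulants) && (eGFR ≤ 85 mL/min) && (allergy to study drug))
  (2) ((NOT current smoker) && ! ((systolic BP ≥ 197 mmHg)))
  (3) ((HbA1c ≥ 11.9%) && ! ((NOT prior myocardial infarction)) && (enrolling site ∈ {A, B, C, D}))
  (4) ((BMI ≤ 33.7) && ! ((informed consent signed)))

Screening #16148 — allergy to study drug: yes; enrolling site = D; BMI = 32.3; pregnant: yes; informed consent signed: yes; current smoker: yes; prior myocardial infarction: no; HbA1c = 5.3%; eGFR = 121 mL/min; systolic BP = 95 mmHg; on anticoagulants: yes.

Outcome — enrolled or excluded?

Atomic conditions:
  on anticoagulants: yes → true
  eGFR ≤ 85 mL/min: 121 ≤ 85 is false
  allergy to study drug: yes → true
  NOT current smoker: yes → false
  systolic BP ≥ 197 mmHg: 95 ≥ 197 is false
  HbA1c ≥ 11.9%: 5.3 ≥ 11.9 is false
  NOT prior myocardial infarction: no → true
  enrolling site ∈ {A, B, C, D}: D is in the set → true
  BMI ≤ 33.7: 32.3 ≤ 33.7 is true
  informed consent signed: yes → true
Combine:
[1] true AND false AND true = false
[2.2] NOT false = true
[2] false AND true = false
[3.2] NOT true = false
[3] false AND false AND true = false
[4.2] NOT true = false
[4] true AND false = false
[root] false OR false OR false OR false = false
Overall: false → excluded

Excluded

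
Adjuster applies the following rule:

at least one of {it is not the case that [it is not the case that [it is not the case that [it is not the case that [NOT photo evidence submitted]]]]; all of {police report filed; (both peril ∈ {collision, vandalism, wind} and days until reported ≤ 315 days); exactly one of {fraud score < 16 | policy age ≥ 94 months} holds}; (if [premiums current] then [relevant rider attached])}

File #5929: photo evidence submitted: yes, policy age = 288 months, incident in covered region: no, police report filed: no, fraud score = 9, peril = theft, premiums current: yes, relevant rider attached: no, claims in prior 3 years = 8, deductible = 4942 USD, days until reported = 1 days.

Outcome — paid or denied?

Denied

Atomic conditions:
  NOT photo evidence submitted: yes → false
  police report filed: no → false
  peril ∈ {collision, vandalism, wind}: theft is not in the set → false
  days until reported ≤ 315 days: 1 ≤ 315 is true
  fraud score < 16: 9 < 16 is true
  policy age ≥ 94 months: 288 ≥ 94 is true
  premiums current: yes → true
  relevant rider attached: no → false
Combine:
[1.1.1.1] NOT false = true
[1.1.1] NOT true = false
[1.1] NOT false = true
[1] NOT true = false
[2.2] false AND true = false
[2.3] exactly-one(true, true) = false
[2] false AND false AND false = false
[3] true → false = false
[root] false OR false OR false = false
Overall: false → denied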